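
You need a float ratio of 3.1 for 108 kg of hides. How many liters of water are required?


Water = hide weight x target ratio
Water = 108 x 3.1 = 334.8 L


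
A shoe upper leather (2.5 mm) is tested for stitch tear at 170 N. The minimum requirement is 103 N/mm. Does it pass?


STS = 68.0 N/mm
Passes: No

STS = 170 / 2.5 = 68.0 N/mm
Minimum required: 103 N/mm
Passes: No


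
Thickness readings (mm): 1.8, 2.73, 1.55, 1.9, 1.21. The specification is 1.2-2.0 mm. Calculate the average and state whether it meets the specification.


Sum = 9.19
Average = 9.19 / 5 = 1.84 mm
Specification range: 1.2 to 2.0 mm
Within spec: Yes


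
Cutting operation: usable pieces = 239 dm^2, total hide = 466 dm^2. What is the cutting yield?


Yield = usable / total x 100
Yield = 239 / 466 x 100 = 51.3%


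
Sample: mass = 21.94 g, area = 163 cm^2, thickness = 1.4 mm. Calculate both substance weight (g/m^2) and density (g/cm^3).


SW = 21.94 / 163 x 10000 = 1346.0 g/m^2
Volume = 163 x 1.4 / 10 = 22.82 cm^3
Density = 21.94 / 22.82 = 0.961 g/cm^3


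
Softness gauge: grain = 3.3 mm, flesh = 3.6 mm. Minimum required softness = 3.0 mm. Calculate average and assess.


Average softness = 3.45 mm
Meets requirement: Yes

Average = (3.3 + 3.6) / 2 = 3.45 mm
Minimum = 3.0 mm
Meets requirement: Yes


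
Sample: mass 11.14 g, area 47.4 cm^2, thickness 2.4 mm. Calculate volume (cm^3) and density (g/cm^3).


Volume = 11.376 cm^3
Density = 0.979 g/cm^3

Thickness in cm = 2.4 / 10 = 0.24 cm
Volume = 47.4 x 0.24 = 11.376 cm^3
Density = 11.14 / 11.376 = 0.979 g/cm^3


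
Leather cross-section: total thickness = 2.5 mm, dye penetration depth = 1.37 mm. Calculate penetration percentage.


Penetration% = 1.37 / 2.5 x 100
Penetration = 54.8%


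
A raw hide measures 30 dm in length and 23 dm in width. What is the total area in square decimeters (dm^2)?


Area = length x width
Area = 30 x 23 = 690 dm^2


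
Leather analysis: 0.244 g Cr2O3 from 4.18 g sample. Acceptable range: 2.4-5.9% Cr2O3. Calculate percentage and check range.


Cr2O3 = 5.84%
Within range: Yes


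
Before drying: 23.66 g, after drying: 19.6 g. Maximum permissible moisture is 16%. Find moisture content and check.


Moisture content = 17.2%
Acceptable: No


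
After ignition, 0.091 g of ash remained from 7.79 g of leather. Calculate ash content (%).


1.17%

Ash% = 0.091 / 7.79 x 100
Ash% = 1.17%


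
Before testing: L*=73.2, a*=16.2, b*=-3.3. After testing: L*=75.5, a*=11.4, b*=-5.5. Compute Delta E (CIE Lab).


Delta E = 5.76


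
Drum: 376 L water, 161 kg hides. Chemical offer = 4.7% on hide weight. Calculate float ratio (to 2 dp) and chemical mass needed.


Float ratio = 376 / 161 = 2.34
Chemical = 161 x 4.7 / 100 = 7.567 kg


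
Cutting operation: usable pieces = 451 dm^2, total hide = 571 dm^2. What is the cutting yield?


79.0%

Yield = usable / total x 100
Yield = 451 / 571 x 100 = 79.0%


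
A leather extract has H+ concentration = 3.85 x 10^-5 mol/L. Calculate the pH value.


pH = 4.41

pH = -log10[H+]
pH = -log10(3.85 x 10^-5) = 4.41


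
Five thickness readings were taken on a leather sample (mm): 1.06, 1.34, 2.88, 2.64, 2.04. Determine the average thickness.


Sum = 1.06 + 1.34 + 2.88 + 2.64 + 2.04 = 9.96
Average = 9.96 / 5 = 1.99 mm


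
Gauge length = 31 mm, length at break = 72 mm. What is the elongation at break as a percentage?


132.3%

Extension = 72 - 31 = 41 mm
Elongation = 41 / 31 x 100 = 132.3%


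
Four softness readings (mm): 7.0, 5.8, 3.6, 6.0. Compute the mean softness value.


Sum = 7.0 + 5.8 + 3.6 + 6.0
Mean = 22.4 / 4 = 5.60 mm


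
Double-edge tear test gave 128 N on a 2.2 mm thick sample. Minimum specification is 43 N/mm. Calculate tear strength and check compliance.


Tear strength = 58.2 N/mm
Compliant: Yes

Tear strength = 128 / 2.2 = 58.2 N/mm
Required minimum = 43 N/mm
Compliant: Yes


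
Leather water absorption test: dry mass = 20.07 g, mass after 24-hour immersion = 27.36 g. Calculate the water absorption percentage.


Water absorbed = 27.36 - 20.07 = 7.29 g
WA% = 7.29 / 20.07 x 100 = 36.3%


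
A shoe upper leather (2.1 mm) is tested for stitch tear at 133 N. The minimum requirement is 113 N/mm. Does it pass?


STS = 63.3 N/mm
Passes: No


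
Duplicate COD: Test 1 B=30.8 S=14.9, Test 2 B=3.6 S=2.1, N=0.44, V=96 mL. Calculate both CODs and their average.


COD1 = 583.0 mg/L
COD2 = 55.0 mg/L
Average = 319.0 mg/L


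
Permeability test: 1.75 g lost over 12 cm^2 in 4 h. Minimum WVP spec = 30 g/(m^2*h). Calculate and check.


WVP = 1.75 / (12 x 4) x 10000 = 364.58 g/(m^2*h)
Minimum: 30 g/(m^2*h)
Meets spec: Yes


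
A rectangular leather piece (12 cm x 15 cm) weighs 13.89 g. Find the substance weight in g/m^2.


Area = 12 x 15 = 180 cm^2
SW = 13.89 / 180 x 10000 = 771.7 g/m^2


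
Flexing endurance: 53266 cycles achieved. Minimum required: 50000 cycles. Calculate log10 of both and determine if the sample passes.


log10(53266) = 4.73
log10(50000) = 4.70
Passes: Yes


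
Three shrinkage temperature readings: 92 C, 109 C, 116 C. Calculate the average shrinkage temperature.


105.7 C

Average = (92 + 109 + 116) / 3
Average = 317 / 3 = 105.7 C


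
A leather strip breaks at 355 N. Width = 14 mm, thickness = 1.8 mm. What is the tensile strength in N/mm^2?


Cross-sectional area = 14 x 1.8 = 25.2 mm^2
Tensile strength = 355 / 25.2 = 14.09 N/mm^2


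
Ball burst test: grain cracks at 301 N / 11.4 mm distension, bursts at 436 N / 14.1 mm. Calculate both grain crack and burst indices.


Crack index = 26.4 N/mm
Burst index = 30.9 N/mm

Crack index = 301 / 11.4 = 26.4 N/mm
Burst index = 436 / 14.1 = 30.9 N/mm


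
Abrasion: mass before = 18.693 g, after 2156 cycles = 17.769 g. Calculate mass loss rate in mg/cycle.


0.429 mg/cycle


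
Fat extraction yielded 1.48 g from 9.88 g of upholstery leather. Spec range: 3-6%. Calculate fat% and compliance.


Fat content = 15.0%
Compliant: No


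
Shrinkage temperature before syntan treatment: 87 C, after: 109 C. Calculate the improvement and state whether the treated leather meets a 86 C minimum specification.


Improvement = 22 C
Meets 86 C spec: Yes

Improvement = 109 - 87 = 22 C
Spec check: 109 C >= 86 C? Yes


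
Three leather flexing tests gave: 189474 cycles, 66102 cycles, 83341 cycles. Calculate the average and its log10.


Average = (189474 + 66102 + 83341) / 3 = 112972 cycles
log10(112972) = 5.05


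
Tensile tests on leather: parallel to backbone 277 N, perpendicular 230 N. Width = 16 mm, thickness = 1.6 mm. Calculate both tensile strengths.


Parallel = 10.82 N/mm^2
Perpendicular = 8.98 N/mm^2

Area = 16 x 1.6 = 25.6 mm^2
TS (parallel) = 277 / 25.6 = 10.82 N/mm^2
TS (perpendicular) = 230 / 25.6 = 8.98 N/mm^2


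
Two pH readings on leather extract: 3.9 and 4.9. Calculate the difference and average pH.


Difference = 1.0
Average pH = 4.40


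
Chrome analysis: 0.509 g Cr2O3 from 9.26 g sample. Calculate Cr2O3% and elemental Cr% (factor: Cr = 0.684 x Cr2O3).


Cr2O3% = 0.509 / 9.26 x 100 = 5.50%
Cr% = 5.50 x 0.684 = 3.76%


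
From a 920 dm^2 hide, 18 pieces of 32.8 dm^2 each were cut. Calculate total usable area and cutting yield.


Total usable = 18 x 32.8 = 590.4 dm^2
Yield = 590.4 / 920 x 100 = 64.2%


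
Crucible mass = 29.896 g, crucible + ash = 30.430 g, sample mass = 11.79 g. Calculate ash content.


Ash mass = 0.534 g
Ash content = 4.53%

Ash mass = 30.430 - 29.896 = 0.534 g
Ash% = 0.534 / 11.79 x 100 = 4.53%


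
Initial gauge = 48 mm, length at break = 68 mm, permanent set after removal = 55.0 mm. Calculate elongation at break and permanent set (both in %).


Elongation at break = 41.7%
Permanent set = 14.6%


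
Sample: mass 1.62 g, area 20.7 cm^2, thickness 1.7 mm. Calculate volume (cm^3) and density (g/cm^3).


Thickness in cm = 1.7 / 10 = 0.17 cm
Volume = 20.7 x 0.17 = 3.519 cm^3
Density = 1.62 / 3.519 = 0.460 g/cm^3


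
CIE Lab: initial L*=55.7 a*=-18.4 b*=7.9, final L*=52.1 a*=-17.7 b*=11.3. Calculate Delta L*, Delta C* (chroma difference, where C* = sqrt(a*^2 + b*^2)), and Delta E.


Delta L* = 52.1 - 55.7 = -3.6
C1* = sqrt((-18.4)^2 + (7.9)^2) = 20.024
C2* = sqrt((-17.7)^2 + (11.3)^2) = 21.000
Delta C* = 21.000 - 20.024 = 0.98
Delta E = sqrt((-3.6)^2 + (0.7)^2 + (3.4)^2) = 5.00


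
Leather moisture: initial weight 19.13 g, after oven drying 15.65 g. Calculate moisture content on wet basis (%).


18.2%

Moisture = 19.13 - 15.65 = 3.48 g
MC = 3.48 / 19.13 x 100 = 18.2%


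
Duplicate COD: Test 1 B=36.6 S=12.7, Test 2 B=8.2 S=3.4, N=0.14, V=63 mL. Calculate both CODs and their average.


COD1 = 424.9 mg/L
COD2 = 85.3 mg/L
Average = 255.1 mg/L

COD1 = (36.6 - 12.7) x 0.14 x 8000 / 63 = 424.9 mg/L
COD2 = (8.2 - 3.4) x 0.14 x 8000 / 63 = 85.3 mg/L
Average = (424.9 + 85.3) / 2 = 255.1 mg/L


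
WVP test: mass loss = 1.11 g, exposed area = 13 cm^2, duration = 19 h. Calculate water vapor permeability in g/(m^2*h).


WVP = mass_loss / (area x time) x 10000
WVP = 1.11 / (13 x 19) x 10000
WVP = 1.11 / 247 x 10000 = 44.94 g/(m^2*h)


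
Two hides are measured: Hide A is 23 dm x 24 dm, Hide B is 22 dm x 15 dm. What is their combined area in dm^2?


882 dm^2

Hide A area = 23 x 24 = 552 dm^2
Hide B area = 22 x 15 = 330 dm^2
Total = 552 + 330 = 882 dm^2


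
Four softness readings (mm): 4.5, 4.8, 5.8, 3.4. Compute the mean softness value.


Sum = 4.5 + 4.8 + 5.8 + 3.4
Mean = 18.5 / 4 = 4.63 mm


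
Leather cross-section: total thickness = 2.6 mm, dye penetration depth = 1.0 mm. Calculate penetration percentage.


38.5%


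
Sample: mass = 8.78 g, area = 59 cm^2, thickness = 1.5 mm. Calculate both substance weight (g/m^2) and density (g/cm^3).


Substance weight = 1488.1 g/m^2
Density = 0.992 g/cm^3

SW = 8.78 / 59 x 10000 = 1488.1 g/m^2
Volume = 59 x 1.5 / 10 = 8.85 cm^3
Density = 8.78 / 8.85 = 0.992 g/cm^3


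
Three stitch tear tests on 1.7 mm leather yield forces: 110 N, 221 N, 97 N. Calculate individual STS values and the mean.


STS1 = 110 / 1.7 = 64.7 N/mm
STS2 = 221 / 1.7 = 130.0 N/mm
STS3 = 97 / 1.7 = 57.1 N/mm
Mean = (64.7 + 130.0 + 57.1) / 3 = 83.9 N/mm


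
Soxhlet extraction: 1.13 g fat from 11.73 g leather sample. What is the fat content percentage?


9.6%

Fat content = 1.13 / 11.73 x 100
Fat = 9.6%


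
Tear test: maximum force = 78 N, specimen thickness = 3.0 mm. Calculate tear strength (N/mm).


26.0 N/mm

Tear strength = force / thickness
Tear = 78 / 3.0 = 26.0 N/mm


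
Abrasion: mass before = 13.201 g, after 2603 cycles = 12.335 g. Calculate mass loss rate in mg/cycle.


Mass loss = 13.201 - 12.335 = 0.866 g
Rate = 0.866 / 2603 x 1000 = 0.333 mg/cycle


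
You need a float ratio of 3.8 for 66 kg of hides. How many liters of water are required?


Water = hide weight x target ratio
Water = 66 x 3.8 = 250.8 L


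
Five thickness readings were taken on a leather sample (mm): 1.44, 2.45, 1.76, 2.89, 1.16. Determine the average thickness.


Sum = 1.44 + 2.45 + 1.76 + 2.89 + 1.16 = 9.70
Average = 9.70 / 5 = 1.94 mm


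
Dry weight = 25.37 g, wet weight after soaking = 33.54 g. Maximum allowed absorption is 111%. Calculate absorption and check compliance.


Absorption = 32.2%
Compliant: Yes

WA = (33.54 - 25.37) / 25.37 x 100 = 32.2%
Maximum allowed: 111%
Compliant: Yes


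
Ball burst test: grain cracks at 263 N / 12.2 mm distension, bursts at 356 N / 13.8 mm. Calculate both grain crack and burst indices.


Crack index = 263 / 12.2 = 21.6 N/mm
Burst index = 356 / 13.8 = 25.8 N/mm


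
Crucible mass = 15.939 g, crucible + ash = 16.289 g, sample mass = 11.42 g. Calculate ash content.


Ash mass = 0.350 g
Ash content = 3.06%

Ash mass = 16.289 - 15.939 = 0.350 g
Ash% = 0.350 / 11.42 x 100 = 3.06%


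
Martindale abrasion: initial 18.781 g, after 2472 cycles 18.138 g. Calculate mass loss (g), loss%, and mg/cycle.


Loss = 18.781 - 18.138 = 0.643 g
Loss% = 0.643 / 18.781 x 100 = 3.42%
Rate = 0.643 / 2472 x 1000 = 0.260 mg/cycle


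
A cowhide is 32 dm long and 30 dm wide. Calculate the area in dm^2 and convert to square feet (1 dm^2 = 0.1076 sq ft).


Area = 32 x 30 = 960 dm^2
Conversion: 960 x 0.1076 = 103.30 sq ft


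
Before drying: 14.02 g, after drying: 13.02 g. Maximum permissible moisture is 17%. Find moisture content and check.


Moisture content = 7.1%
Acceptable: Yes

MC = (14.02 - 13.02) / 14.02 x 100 = 7.1%
Maximum: 17%
Acceptable: Yes


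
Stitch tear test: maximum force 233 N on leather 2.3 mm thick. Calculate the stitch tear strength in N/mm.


Stitch tear strength = force / thickness
STS = 233 / 2.3 = 101.3 N/mm


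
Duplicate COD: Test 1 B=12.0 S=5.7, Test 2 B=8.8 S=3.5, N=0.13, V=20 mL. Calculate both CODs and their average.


COD1 = 327.6 mg/L
COD2 = 275.6 mg/L
Average = 301.6 mg/L

COD1 = (12.0 - 5.7) x 0.13 x 8000 / 20 = 327.6 mg/L
COD2 = (8.8 - 3.5) x 0.13 x 8000 / 20 = 275.6 mg/L
Average = (327.6 + 275.6) / 2 = 301.6 mg/L


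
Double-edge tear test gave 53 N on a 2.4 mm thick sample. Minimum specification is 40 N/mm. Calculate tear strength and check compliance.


Tear strength = 22.1 N/mm
Compliant: No

Tear strength = 53 / 2.4 = 22.1 N/mm
Required minimum = 40 N/mm
Compliant: No


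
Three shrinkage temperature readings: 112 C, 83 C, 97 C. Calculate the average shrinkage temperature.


Average = (112 + 83 + 97) / 3
Average = 292 / 3 = 97.3 C


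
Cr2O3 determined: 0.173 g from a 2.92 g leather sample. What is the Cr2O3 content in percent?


Cr2O3% = 0.173 / 2.92 x 100
Cr2O3% = 5.92%


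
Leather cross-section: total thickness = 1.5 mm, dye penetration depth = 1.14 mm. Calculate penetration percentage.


Penetration% = 1.14 / 1.5 x 100
Penetration = 76.0%


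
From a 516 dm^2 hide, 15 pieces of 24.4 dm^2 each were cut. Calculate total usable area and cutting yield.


Total usable = 15 x 24.4 = 366.0 dm^2
Yield = 366.0 / 516 x 100 = 70.9%


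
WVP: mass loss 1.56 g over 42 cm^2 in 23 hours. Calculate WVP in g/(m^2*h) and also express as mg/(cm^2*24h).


WVP = 1.56 / (42 x 23) x 10000 = 16.15 g/(m^2*h)
Mass loss in mg = 1.56 x 1000 = 1560 mg
Per cm^2 per 24h in mg: 1560 x 24 / (42 x 23) = 37440 / 966 = 38.76 mg/(cm^2*24h)


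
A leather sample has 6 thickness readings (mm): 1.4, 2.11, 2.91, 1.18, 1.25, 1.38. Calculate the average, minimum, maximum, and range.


Sum = 10.23
Average = 10.23 / 6 = 1.71 mm
Minimum = 1.18 mm
Maximum = 2.91 mm
Range = 2.91 - 1.18 = 1.73 mm


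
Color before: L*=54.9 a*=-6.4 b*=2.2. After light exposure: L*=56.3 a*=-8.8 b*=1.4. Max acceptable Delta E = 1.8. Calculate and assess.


Delta E = 2.89
Passes: No


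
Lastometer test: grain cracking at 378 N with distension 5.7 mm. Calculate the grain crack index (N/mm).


Grain crack index = force / distension
Index = 378 / 5.7 = 66.3 N/mm


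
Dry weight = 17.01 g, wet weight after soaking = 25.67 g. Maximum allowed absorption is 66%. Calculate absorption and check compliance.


WA = (25.67 - 17.01) / 17.01 x 100 = 50.9%
Maximum allowed: 66%
Compliant: Yes


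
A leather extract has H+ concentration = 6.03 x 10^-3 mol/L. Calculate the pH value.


pH = 2.22

pH = -log10[H+]
pH = -log10(6.03 x 10^-3) = 2.22


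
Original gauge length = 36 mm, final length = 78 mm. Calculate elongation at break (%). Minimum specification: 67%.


Extension = 78 - 36 = 42 mm
Elongation = 42 / 36 x 100 = 116.7%
Minimum required: 67%
Meets specification: Yes


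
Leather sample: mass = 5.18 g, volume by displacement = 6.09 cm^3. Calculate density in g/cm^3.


Density = mass / volume
Density = 5.18 / 6.09 = 0.851 g/cm^3


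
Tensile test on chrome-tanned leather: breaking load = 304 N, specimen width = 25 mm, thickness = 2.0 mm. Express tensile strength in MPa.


6.08 MPa


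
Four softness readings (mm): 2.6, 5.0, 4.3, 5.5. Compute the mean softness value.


4.35 mm

Sum = 2.6 + 5.0 + 4.3 + 5.5
Mean = 17.4 / 4 = 4.35 mm


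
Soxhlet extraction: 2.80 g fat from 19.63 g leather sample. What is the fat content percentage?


Fat content = 2.80 / 19.63 x 100
Fat = 14.3%


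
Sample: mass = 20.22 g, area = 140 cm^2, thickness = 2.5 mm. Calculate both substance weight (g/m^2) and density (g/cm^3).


SW = 20.22 / 140 x 10000 = 1444.3 g/m^2
Volume = 140 x 2.5 / 10 = 35.00 cm^3
Density = 20.22 / 35.00 = 0.578 g/cm^3


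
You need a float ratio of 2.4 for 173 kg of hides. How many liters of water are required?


Water = hide weight x target ratio
Water = 173 x 2.4 = 415.2 L


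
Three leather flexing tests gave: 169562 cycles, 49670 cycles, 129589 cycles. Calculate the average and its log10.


Average = 116274 cycles
log10 = 5.07


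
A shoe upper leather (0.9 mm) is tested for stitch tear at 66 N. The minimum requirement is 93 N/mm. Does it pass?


STS = 73.3 N/mm
Passes: No


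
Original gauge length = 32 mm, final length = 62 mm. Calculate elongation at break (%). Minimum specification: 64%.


Elongation = 93.8%
Meets spec: Yes

Extension = 62 - 32 = 30 mm
Elongation = 30 / 32 x 100 = 93.8%
Minimum required: 64%
Meets specification: Yes


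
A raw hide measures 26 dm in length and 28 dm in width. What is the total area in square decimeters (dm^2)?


Area = length x width
Area = 26 x 28 = 728 dm^2


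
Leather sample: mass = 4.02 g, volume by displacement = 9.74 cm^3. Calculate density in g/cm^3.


0.413 g/cm^3


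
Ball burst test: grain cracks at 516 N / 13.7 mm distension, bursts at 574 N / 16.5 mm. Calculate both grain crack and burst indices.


Crack index = 516 / 13.7 = 37.7 N/mm
Burst index = 574 / 16.5 = 34.8 N/mm


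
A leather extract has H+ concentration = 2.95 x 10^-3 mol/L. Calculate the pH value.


pH = 2.53

pH = -log10[H+]
pH = -log10(2.95 x 10^-3) = 2.53


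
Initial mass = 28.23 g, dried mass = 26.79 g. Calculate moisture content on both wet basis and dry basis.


Wet basis = 5.1%
Dry basis = 5.4%

Moisture lost = 28.23 - 26.79 = 1.44 g
Wet basis MC = 1.44 / 28.23 x 100 = 5.1%
Dry basis MC = 1.44 / 26.79 x 100 = 5.4%


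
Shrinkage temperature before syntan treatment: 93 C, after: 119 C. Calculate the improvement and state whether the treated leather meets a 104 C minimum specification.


Improvement = 119 - 93 = 26 C
Spec check: 119 C >= 104 C? Yes


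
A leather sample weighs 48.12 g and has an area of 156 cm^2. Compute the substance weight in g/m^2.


Substance weight = mass / area x 10000
SW = 48.12 / 156 x 10000
SW = 3084.6 g/m^2


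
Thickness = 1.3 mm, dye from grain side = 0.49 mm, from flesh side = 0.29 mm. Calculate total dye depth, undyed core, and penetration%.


Total dyed = 0.49 + 0.29 = 0.78 mm
Undyed core = 1.3 - 0.78 = 0.52 mm
Penetration = 0.78 / 1.3 x 100 = 60.0%


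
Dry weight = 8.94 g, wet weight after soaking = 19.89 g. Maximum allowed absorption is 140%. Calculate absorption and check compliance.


Absorption = 122.5%
Compliant: Yes


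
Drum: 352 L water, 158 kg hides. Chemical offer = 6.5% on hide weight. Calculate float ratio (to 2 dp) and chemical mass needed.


Float ratio = 2.23
Chemical needed = 10.27 kg

Float ratio = 352 / 158 = 2.23
Chemical = 158 x 6.5 / 100 = 10.27 kg


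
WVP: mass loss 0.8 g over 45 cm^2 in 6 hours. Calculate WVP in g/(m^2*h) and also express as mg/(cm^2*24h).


WVP = 29.63 g/(m^2*h)
Daily rate = 71.11 mg/(cm^2*24h)

WVP = 0.8 / (45 x 6) x 10000 = 29.63 g/(m^2*h)
Mass loss in mg = 0.8 x 1000 = 800 mg
Per cm^2 per 24h in mg: 800 x 24 / (45 x 6) = 19200 / 270 = 71.11 mg/(cm^2*24h)


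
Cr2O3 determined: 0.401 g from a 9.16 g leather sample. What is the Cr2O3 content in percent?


Cr2O3% = 0.401 / 9.16 x 100
Cr2O3% = 4.38%


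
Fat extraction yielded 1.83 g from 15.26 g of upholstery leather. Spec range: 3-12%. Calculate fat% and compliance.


Fat% = 1.83 / 15.26 x 100 = 12.0%
Spec range: 3-12%
Compliant: Yes


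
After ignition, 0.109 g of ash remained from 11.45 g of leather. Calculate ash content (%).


Ash% = 0.109 / 11.45 x 100
Ash% = 0.95%


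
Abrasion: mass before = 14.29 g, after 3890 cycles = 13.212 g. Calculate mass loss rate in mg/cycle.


Mass loss = 14.29 - 13.212 = 1.078 g
Rate = 1.078 / 3890 x 1000 = 0.277 mg/cycle


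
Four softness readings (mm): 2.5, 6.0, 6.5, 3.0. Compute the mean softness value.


Sum = 2.5 + 6.0 + 6.5 + 3.0
Mean = 18.0 / 4 = 4.50 mm


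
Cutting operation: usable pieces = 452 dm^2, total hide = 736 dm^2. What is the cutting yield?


61.4%


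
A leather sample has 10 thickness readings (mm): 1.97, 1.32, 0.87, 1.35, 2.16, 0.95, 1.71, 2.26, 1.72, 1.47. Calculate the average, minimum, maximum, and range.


Average = 1.58 mm
Min = 0.87 mm
Max = 2.26 mm
Range = 1.39 mm

Sum = 15.78
Average = 15.78 / 10 = 1.58 mm
Minimum = 0.87 mm
Maximum = 2.26 mm
Range = 2.26 - 0.87 = 1.39 mm


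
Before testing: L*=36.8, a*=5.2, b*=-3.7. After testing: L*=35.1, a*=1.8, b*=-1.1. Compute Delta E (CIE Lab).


dL = 35.1 - 36.8 = -1.7
da = 1.8 - 5.2 = -3.4
db = -1.1 - (-3.7) = 2.6
dE = sqrt((-1.7)^2 + (-3.4)^2 + (2.6)^2) = 4.61


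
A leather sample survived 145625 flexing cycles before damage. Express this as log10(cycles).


5.16

log10(145625) = 5.16


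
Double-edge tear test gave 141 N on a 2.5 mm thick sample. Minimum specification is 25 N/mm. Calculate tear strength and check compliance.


Tear strength = 141 / 2.5 = 56.4 N/mm
Required minimum = 25 N/mm
Compliant: Yes


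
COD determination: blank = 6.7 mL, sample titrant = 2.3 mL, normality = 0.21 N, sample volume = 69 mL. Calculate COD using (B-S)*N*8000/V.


COD = (6.7 - 2.3) x 0.21 x 8000 / 69
COD = 4.4 x 0.21 x 8000 / 69
COD = 107.1 mg/L


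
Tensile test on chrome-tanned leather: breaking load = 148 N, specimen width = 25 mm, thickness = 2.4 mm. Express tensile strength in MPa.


Cross-section = 25 x 2.4 = 60.0 mm^2
TS = 148 / 60.0 = 2.47 MPa
(1 N/mm^2 = 1 MPa)


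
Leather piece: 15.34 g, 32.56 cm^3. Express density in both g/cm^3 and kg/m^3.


0.471 g/cm^3
471 kg/m^3


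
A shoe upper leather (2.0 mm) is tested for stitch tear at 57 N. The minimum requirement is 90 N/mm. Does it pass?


STS = 57 / 2.0 = 28.5 N/mm
Minimum required: 90 N/mm
Passes: No


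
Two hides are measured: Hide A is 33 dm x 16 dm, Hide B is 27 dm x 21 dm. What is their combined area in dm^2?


Hide A area = 33 x 16 = 528 dm^2
Hide B area = 27 x 21 = 567 dm^2
Total = 528 + 567 = 1095 dm^2


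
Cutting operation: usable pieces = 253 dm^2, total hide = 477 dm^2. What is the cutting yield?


53.0%

Yield = usable / total x 100
Yield = 253 / 477 x 100 = 53.0%


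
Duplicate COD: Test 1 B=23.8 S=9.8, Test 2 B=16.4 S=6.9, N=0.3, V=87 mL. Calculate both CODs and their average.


COD1 = 386.2 mg/L
COD2 = 262.1 mg/L
Average = 324.2 mg/L

COD1 = (23.8 - 9.8) x 0.3 x 8000 / 87 = 386.2 mg/L
COD2 = (16.4 - 6.9) x 0.3 x 8000 / 87 = 262.1 mg/L
Average = (386.2 + 262.1) / 2 = 324.2 mg/L


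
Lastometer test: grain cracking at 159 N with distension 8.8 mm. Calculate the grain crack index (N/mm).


Grain crack index = force / distension
Index = 159 / 8.8 = 18.1 N/mm


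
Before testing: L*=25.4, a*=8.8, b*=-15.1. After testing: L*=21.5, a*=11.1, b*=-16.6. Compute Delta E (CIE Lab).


Delta E = 4.77


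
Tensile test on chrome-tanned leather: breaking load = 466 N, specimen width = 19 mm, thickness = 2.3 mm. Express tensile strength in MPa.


10.66 MPa

Cross-section = 19 x 2.3 = 43.7 mm^2
TS = 466 / 43.7 = 10.66 MPa
(1 N/mm^2 = 1 MPa)


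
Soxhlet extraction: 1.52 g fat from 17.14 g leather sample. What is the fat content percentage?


8.9%


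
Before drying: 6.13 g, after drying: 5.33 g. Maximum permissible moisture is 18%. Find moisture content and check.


MC = (6.13 - 5.33) / 6.13 x 100 = 13.1%
Maximum: 18%
Acceptable: Yes


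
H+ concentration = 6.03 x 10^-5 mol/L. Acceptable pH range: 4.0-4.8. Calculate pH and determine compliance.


pH = -log10(6.03 x 10^-5) = 4.22
Range: 4.0 to 4.8
Compliant: Yes


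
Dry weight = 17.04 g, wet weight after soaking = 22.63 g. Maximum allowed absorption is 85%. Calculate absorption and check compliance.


Absorption = 32.8%
Compliant: Yes

WA = (22.63 - 17.04) / 17.04 x 100 = 32.8%
Maximum allowed: 85%
Compliant: Yes


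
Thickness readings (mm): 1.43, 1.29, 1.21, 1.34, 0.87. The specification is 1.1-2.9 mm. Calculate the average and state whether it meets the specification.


Average = 1.23 mm
Within specification: Yes

Sum = 6.14
Average = 6.14 / 5 = 1.23 mm
Specification range: 1.1 to 2.9 mm
Within spec: Yes


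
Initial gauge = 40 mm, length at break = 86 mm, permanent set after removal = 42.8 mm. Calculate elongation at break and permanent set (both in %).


Elongation at break = (86 - 40) / 40 x 100 = 115.0%
Permanent set = (42.8 - 40) / 40 x 100 = 7.0%


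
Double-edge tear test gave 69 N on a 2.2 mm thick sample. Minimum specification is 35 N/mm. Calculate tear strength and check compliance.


Tear strength = 69 / 2.2 = 31.4 N/mm
Required minimum = 35 N/mm
Compliant: No


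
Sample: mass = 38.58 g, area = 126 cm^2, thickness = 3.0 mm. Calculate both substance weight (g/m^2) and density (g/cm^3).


Substance weight = 3061.9 g/m^2
Density = 1.021 g/cm^3

SW = 38.58 / 126 x 10000 = 3061.9 g/m^2
Volume = 126 x 3.0 / 10 = 37.80 cm^3
Density = 38.58 / 37.80 = 1.021 g/cm^3


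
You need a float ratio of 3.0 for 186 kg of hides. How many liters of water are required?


Water = hide weight x target ratio
Water = 186 x 3.0 = 558.0 L


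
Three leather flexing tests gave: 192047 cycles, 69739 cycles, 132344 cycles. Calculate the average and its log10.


Average = 131377 cycles
log10 = 5.12

Average = (192047 + 69739 + 132344) / 3 = 131377 cycles
log10(131377) = 5.12


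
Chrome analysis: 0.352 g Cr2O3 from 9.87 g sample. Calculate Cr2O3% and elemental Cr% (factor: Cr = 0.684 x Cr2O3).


Cr2O3% = 0.352 / 9.87 x 100 = 3.57%
Cr% = 3.57 x 0.684 = 2.44%


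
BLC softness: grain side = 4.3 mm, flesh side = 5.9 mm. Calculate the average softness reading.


5.10 mm

Average = (4.3 + 5.9) / 2
Average = 5.10 mm


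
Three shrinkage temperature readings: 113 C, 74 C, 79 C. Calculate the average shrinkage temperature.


88.7 C


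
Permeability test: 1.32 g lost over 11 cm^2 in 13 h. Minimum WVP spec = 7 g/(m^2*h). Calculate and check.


WVP = 92.31 g/(m^2*h)
Meets specification: Yes


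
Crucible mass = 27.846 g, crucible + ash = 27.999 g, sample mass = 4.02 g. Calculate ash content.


Ash mass = 0.153 g
Ash content = 3.81%


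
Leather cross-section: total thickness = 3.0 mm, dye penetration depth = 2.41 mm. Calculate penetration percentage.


80.3%


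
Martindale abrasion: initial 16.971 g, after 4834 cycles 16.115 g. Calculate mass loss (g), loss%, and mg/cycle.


Loss = 16.971 - 16.115 = 0.856 g
Loss% = 0.856 / 16.971 x 100 = 5.04%
Rate = 0.856 / 4834 x 1000 = 0.177 mg/cycle


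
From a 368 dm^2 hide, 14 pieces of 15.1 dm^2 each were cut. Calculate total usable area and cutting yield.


Usable area = 211.4 dm^2
Yield = 57.4%

Total usable = 14 x 15.1 = 211.4 dm^2
Yield = 211.4 / 368 x 100 = 57.4%


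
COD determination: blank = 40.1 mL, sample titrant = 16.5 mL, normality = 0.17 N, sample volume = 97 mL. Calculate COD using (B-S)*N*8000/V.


330.9 mg/L

COD = (40.1 - 16.5) x 0.17 x 8000 / 97
COD = 23.6 x 0.17 x 8000 / 97
COD = 330.9 mg/L


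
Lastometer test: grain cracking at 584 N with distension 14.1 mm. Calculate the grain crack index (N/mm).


Grain crack index = force / distension
Index = 584 / 14.1 = 41.4 N/mm


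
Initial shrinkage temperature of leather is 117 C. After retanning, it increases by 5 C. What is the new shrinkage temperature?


New Ts = 117 + 5 = 122 C


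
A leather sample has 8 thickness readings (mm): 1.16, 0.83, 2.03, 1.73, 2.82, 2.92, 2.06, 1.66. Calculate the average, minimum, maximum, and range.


Average = 1.90 mm
Min = 0.83 mm
Max = 2.92 mm
Range = 2.09 mm


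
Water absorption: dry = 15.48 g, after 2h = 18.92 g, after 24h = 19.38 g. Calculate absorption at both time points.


2h absorption = 22.2%
24h absorption = 25.2%

WA (2h) = (18.92 - 15.48) / 15.48 x 100 = 22.2%
WA (24h) = (19.38 - 15.48) / 15.48 x 100 = 25.2%


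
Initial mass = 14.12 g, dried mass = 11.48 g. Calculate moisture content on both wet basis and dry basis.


Moisture lost = 14.12 - 11.48 = 2.64 g
Wet basis MC = 2.64 / 14.12 x 100 = 18.7%
Dry basis MC = 2.64 / 11.48 x 100 = 23.0%


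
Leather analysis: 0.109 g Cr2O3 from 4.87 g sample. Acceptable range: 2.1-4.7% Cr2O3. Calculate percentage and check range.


Cr2O3% = 0.109 / 4.87 x 100 = 2.24%
Acceptable range: 2.1 to 4.7%
Within range: Yes


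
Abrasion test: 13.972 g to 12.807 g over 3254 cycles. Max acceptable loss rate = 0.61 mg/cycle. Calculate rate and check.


Loss = 13.972 - 12.807 = 1.165 g
Rate = 1.165 g / 3254 cycles x 1000 = 0.358 mg/cycle
Max = 0.61 mg/cycle
Passes: Yes


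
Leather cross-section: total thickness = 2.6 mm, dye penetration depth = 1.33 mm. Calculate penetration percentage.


Penetration% = 1.33 / 2.6 x 100
Penetration = 51.2%


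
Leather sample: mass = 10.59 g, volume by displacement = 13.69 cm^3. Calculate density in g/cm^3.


Density = mass / volume
Density = 10.59 / 13.69 = 0.774 g/cm^3


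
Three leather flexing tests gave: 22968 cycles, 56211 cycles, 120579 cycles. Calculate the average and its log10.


Average = (22968 + 56211 + 120579) / 3 = 66586 cycles
log10(66586) = 4.82


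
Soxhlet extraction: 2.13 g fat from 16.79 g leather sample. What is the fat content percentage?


12.7%

Fat content = 2.13 / 16.79 x 100
Fat = 12.7%


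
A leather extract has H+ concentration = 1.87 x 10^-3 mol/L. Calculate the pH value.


pH = 2.73


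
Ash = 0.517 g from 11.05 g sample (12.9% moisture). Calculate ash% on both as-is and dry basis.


As-is ash% = 0.517 / 11.05 x 100 = 4.68%
Dry mass = 11.05 x (100 - 12.9) / 100 = 9.62455 g
Dry-basis ash% = 0.517 / 9.62455 x 100 = 5.37%


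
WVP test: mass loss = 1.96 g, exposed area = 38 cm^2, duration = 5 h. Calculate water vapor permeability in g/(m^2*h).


103.16 g/(m^2*h)


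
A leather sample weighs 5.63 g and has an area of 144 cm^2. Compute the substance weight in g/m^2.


391.0 g/m^2

Substance weight = mass / area x 10000
SW = 5.63 / 144 x 10000
SW = 391.0 g/m^2


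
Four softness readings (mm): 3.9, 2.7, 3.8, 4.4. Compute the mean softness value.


3.70 mm


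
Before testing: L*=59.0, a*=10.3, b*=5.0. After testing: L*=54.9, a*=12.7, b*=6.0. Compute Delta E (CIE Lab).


dL = 54.9 - 59.0 = -4.1
da = 12.7 - 10.3 = 2.4
db = 6.0 - 5.0 = 1.0
dE = sqrt((-4.1)^2 + (2.4)^2 + (1.0)^2) = 4.85


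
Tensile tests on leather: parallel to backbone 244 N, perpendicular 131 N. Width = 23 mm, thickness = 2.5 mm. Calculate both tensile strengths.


Parallel = 4.24 N/mm^2
Perpendicular = 2.28 N/mm^2

Area = 23 x 2.5 = 57.5 mm^2
TS (parallel) = 244 / 57.5 = 4.24 N/mm^2
TS (perpendicular) = 131 / 57.5 = 2.28 N/mm^2


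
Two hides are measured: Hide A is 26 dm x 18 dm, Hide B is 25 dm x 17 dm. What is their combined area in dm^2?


893 dm^2


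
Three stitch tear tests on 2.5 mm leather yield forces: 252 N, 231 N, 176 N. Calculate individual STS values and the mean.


STS1 = 100.8 N/mm
STS2 = 92.4 N/mm
STS3 = 70.4 N/mm
Mean = 87.9 N/mm

STS1 = 252 / 2.5 = 100.8 N/mm
STS2 = 231 / 2.5 = 92.4 N/mm
STS3 = 176 / 2.5 = 70.4 N/mm
Mean = (100.8 + 92.4 + 70.4) / 3 = 87.9 N/mm


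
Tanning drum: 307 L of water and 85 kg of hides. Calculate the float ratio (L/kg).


Float ratio = water / hide weight
Ratio = 307 / 85 = 3.6


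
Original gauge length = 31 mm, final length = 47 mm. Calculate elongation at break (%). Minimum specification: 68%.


Elongation = 51.6%
Meets spec: No


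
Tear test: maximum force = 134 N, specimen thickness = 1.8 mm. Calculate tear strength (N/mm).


Tear strength = force / thickness
Tear = 134 / 1.8 = 74.4 N/mm


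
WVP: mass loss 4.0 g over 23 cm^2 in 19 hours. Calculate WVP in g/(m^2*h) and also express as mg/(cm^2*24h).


WVP = 4.0 / (23 x 19) x 10000 = 91.53 g/(m^2*h)
Mass loss in mg = 4.0 x 1000 = 4000 mg
Per cm^2 per 24h in mg: 4000 x 24 / (23 x 19) = 96000 / 437 = 219.68 mg/(cm^2*24h)


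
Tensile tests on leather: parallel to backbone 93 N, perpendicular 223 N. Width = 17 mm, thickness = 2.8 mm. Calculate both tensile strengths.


Area = 17 x 2.8 = 47.6 mm^2
TS (parallel) = 93 / 47.6 = 1.95 N/mm^2
TS (perpendicular) = 223 / 47.6 = 4.68 N/mm^2


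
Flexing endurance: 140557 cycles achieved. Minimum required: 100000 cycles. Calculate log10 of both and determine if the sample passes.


Achieved: log10 = 5.15
Required: log10 = 5.00
Passes: Yes

log10(140557) = 5.15
log10(100000) = 5.00
Passes: Yes


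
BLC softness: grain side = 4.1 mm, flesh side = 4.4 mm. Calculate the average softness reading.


4.25 mm


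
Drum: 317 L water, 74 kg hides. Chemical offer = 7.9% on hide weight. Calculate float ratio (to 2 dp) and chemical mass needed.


Float ratio = 4.28
Chemical needed = 5.846 kg


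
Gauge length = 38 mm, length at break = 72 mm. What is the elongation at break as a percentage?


89.5%

Extension = 72 - 38 = 34 mm
Elongation = 34 / 38 x 100 = 89.5%


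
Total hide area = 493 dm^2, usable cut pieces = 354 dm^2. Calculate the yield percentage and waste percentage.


Yield = 71.8%
Waste = 28.2%


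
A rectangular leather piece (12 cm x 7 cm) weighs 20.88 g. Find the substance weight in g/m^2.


Area = 12 x 7 = 84 cm^2
SW = 20.88 / 84 x 10000 = 2485.7 g/m^2


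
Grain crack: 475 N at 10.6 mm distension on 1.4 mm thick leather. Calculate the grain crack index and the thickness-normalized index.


Crack index = 475 / 10.6 = 44.8 N/mm
Normalized = 44.8 / 1.4 = 32.0 N/mm per mm


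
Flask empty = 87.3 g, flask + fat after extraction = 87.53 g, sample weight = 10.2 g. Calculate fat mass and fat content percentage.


Fat mass = 87.53 - 87.3 = 0.23 g
Fat% = 0.23 / 10.2 x 100 = 2.3%


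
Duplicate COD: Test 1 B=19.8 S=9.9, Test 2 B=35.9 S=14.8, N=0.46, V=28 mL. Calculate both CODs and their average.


COD1 = (19.8 - 9.9) x 0.46 x 8000 / 28 = 1301.1 mg/L
COD2 = (35.9 - 14.8) x 0.46 x 8000 / 28 = 2773.1 mg/L
Average = (1301.1 + 2773.1) / 2 = 2037.1 mg/L


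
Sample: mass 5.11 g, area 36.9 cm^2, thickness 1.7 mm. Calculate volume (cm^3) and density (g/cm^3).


Thickness in cm = 1.7 / 10 = 0.17 cm
Volume = 36.9 x 0.17 = 6.273 cm^3
Density = 5.11 / 6.273 = 0.815 g/cm^3


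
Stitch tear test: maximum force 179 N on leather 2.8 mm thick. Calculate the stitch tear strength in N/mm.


63.9 N/mm

Stitch tear strength = force / thickness
STS = 179 / 2.8 = 63.9 N/mm


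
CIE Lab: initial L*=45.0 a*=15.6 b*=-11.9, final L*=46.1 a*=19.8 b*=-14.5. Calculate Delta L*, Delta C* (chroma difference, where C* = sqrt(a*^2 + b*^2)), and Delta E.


Delta L* = 1.1
Delta C* = 4.92
Delta E = 5.06


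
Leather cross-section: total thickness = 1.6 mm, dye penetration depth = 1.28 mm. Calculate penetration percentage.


Penetration% = 1.28 / 1.6 x 100
Penetration = 80.0%


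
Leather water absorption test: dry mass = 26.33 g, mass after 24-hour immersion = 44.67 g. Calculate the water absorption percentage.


69.7%

Water absorbed = 44.67 - 26.33 = 18.34 g
WA% = 18.34 / 26.33 x 100 = 69.7%


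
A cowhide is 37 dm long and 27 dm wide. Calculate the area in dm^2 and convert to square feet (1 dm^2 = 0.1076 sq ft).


999 dm^2
107.49 sq ft

Area = 37 x 27 = 999 dm^2
Conversion: 999 x 0.1076 = 107.49 sq ft


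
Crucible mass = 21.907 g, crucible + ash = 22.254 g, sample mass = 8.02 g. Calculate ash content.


Ash mass = 22.254 - 21.907 = 0.347 g
Ash% = 0.347 / 8.02 x 100 = 4.33%


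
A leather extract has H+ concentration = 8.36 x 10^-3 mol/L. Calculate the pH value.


pH = -log10[H+]
pH = -log10(8.36 x 10^-3) = 2.08


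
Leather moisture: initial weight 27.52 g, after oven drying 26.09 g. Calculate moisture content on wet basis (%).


Moisture = 27.52 - 26.09 = 1.43 g
MC = 1.43 / 27.52 x 100 = 5.2%


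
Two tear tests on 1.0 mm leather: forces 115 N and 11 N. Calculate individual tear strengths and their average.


Tear 1 = 115 / 1.0 = 115.0 N/mm
Tear 2 = 11 / 1.0 = 11.0 N/mm
Average = (115.0 + 11.0) / 2 = 63.0 N/mm


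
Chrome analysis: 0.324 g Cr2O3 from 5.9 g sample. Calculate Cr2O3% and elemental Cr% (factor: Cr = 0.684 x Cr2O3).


Cr2O3% = 0.324 / 5.9 x 100 = 5.49%
Cr% = 5.49 x 0.684 = 3.76%


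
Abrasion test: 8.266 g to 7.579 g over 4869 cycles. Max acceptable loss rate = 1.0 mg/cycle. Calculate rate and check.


Rate = 0.141 mg/cycle
Passes: Yes

Loss = 8.266 - 7.579 = 0.687 g
Rate = 0.687 g / 4869 cycles x 1000 = 0.141 mg/cycle
Max = 1.0 mg/cycle
Passes: Yes


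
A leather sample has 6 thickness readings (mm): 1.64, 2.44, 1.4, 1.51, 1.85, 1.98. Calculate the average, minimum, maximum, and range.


Average = 1.80 mm
Min = 1.4 mm
Max = 2.44 mm
Range = 1.04 mm


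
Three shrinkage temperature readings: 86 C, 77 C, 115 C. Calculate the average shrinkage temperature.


Average = (86 + 77 + 115) / 3
Average = 278 / 3 = 92.7 C


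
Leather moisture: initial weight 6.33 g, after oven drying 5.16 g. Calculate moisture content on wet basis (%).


18.5%


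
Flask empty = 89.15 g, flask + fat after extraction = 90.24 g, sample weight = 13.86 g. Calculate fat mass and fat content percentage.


Fat mass = 1.09 g
Fat content = 7.9%


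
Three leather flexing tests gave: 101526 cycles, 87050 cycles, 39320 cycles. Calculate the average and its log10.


Average = (101526 + 87050 + 39320) / 3 = 75965 cycles
log10(75965) = 4.88


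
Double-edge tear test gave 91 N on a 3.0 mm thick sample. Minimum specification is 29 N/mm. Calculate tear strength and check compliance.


Tear strength = 30.3 N/mm
Compliant: Yes

Tear strength = 91 / 3.0 = 30.3 N/mm
Required minimum = 29 N/mm
Compliant: Yes


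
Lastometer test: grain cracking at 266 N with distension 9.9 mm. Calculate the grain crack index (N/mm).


26.9 N/mm

Grain crack index = force / distension
Index = 266 / 9.9 = 26.9 N/mm


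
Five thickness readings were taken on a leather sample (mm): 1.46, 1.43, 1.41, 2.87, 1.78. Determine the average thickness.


1.79 mm


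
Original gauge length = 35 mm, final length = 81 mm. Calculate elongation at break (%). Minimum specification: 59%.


Extension = 81 - 35 = 46 mm
Elongation = 46 / 35 x 100 = 131.4%
Minimum required: 59%
Meets specification: Yes


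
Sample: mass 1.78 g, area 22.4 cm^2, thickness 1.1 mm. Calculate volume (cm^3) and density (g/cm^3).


Thickness in cm = 1.1 / 10 = 0.11 cm
Volume = 22.4 x 0.11 = 2.464 cm^3
Density = 1.78 / 2.464 = 0.722 g/cm^3


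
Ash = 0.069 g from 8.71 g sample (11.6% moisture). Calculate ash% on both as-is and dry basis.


As-is ash = 0.79%
Dry-basis ash = 0.90%

As-is ash% = 0.069 / 8.71 x 100 = 0.79%
Dry mass = 8.71 x (100 - 11.6) / 100 = 7.69964 g
Dry-basis ash% = 0.069 / 7.69964 x 100 = 0.90%


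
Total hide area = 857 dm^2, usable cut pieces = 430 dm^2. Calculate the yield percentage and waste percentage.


Yield = 430 / 857 x 100 = 50.2%
Waste = 857 - 430 = 427 dm^2
Waste% = 100 - 50.2 = 49.8%


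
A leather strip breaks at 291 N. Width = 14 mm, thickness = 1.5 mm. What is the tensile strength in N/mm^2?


13.86 N/mm^2

Cross-sectional area = 14 x 1.5 = 21.0 mm^2
Tensile strength = 291 / 21.0 = 13.86 N/mm^2
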